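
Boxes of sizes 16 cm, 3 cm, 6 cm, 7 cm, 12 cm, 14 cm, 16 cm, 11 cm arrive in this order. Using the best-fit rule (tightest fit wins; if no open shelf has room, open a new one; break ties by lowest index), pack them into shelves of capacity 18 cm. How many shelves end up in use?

  16 → shelf 1 (new)  [load 16/18]
  3 → shelf 2 (new)  [load 3/18]
  6 → shelf 2  [load 9/18]
  7 → shelf 2  [load 16/18]
  12 → shelf 3 (new)  [load 12/18]
  14 → shelf 4 (new)  [load 14/18]
  16 → shelf 5 (new)  [load 16/18]
  11 → shelf 6 (new)  [load 11/18]
6 shelves opened.

6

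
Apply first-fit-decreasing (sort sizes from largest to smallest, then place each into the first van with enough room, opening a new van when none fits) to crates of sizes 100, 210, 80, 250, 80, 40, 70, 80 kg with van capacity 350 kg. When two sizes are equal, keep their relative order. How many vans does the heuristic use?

3

Sorted descending: 250, 210, 100, 80, 80, 80, 70, 40.
  250 → van 1 (new)  [load 250/350]
  210 → van 2 (new)  [load 210/350]
  100 → van 1  [load 350/350]
  80 → van 2  [load 290/350]
  80 → van 3 (new)  [load 80/350]
  80 → van 3  [load 160/350]
  70 → van 3  [load 230/350]
  40 → van 2  [load 330/350]
3 vans opened.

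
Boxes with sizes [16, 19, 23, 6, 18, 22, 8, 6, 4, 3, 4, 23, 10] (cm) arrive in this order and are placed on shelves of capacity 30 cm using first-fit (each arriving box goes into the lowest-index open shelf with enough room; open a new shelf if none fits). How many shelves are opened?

  16 → shelf 1 (new)  [load 16/30]
  19 → shelf 2 (new)  [load 19/30]
  23 → shelf 3 (new)  [load 23/30]
  6 → shelf 1  [load 22/30]
  18 → shelf 4 (new)  [load 18/30]
  22 → shelf 5 (new)  [load 22/30]
  8 → shelf 1  [load 30/30]
  6 → shelf 2  [load 25/30]
  4 → shelf 2  [load 29/30]
  3 → shelf 3  [load 26/30]
  4 → shelf 3  [load 30/30]
  23 → shelf 6 (new)  [load 23/30]
  10 → shelf 4  [load 28/30]
6 shelves opened.

6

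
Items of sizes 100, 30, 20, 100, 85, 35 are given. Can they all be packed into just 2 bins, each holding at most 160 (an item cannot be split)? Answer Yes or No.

No

Total = 370; ⌈370/160⌉ = 3.
At least 3 bins are required, but only 2 are allowed.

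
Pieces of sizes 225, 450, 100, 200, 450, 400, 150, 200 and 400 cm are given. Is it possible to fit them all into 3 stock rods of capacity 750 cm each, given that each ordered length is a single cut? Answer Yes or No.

Total = 2575 cm; ⌈2575/750⌉ = 4.
At least 4 stock rods are required, but only 3 are allowed.

No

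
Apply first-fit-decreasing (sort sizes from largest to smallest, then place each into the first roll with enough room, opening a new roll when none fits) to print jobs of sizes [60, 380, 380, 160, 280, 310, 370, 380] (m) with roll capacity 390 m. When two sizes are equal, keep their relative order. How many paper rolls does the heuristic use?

Sorted descending: 380, 380, 380, 370, 310, 280, 160, 60.
  380 → roll 1 (new)  [load 380/390]
  380 → roll 2 (new)  [load 380/390]
  380 → roll 3 (new)  [load 380/390]
  370 → roll 4 (new)  [load 370/390]
  310 → roll 5 (new)  [load 310/390]
  280 → roll 6 (new)  [load 280/390]
  160 → roll 7 (new)  [load 160/390]
  60 → roll 5  [load 370/390]
7 paper rolls opened.

7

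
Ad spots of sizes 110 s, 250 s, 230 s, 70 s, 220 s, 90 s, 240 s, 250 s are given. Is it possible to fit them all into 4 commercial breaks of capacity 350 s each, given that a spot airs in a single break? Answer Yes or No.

Total = 1460 s; ⌈1460/350⌉ = 5.
At least 5 commercial breaks are required, but only 4 are allowed.

No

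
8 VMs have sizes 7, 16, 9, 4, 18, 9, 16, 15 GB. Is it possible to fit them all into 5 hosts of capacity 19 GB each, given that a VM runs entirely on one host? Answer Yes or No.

Total = 94 GB; ⌈94/19⌉ = 5.
The bound of 5 does not rule out 5, but exhaustive search shows no assignment into 5 hosts of capacity 19 GB exists — the minimum is 6.

No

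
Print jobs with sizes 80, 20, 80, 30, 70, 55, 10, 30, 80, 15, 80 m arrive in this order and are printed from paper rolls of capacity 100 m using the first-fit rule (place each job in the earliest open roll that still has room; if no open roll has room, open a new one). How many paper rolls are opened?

6

  80 → roll 1 (new)  [load 80/100]
  20 → roll 1  [load 100/100]
  80 → roll 2 (new)  [load 80/100]
  30 → roll 3 (new)  [load 30/100]
  70 → roll 3  [load 100/100]
  55 → roll 4 (new)  [load 55/100]
  10 → roll 2  [load 90/100]
  30 → roll 4  [load 85/100]
  80 → roll 5 (new)  [load 80/100]
  15 → roll 4  [load 100/100]
  80 → roll 6 (new)  [load 80/100]
6 paper rolls opened.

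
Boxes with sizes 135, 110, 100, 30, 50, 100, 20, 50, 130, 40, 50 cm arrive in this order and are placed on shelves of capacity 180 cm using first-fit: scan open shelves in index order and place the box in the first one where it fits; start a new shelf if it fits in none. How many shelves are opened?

  135 → shelf 1 (new)  [load 135/180]
  110 → shelf 2 (new)  [load 110/180]
  100 → shelf 3 (new)  [load 100/180]
  30 → shelf 1  [load 165/180]
  50 → shelf 2  [load 160/180]
  100 → shelf 4 (new)  [load 100/180]
  20 → shelf 2  [load 180/180]
  50 → shelf 3  [load 150/180]
  130 → shelf 5 (new)  [load 130/180]
  40 → shelf 4  [load 140/180]
  50 → shelf 5  [load 180/180]
5 shelves opened.

5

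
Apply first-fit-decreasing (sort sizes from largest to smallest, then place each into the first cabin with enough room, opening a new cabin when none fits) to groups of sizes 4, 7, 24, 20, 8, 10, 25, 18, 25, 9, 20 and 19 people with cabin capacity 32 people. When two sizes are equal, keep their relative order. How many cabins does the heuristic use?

Sorted descending: 25, 25, 24, 20, 20, 19, 18, 10, 9, 8, 7, 4.
  25 → cabin 1 (new)  [load 25/32]
  25 → cabin 2 (new)  [load 25/32]
  24 → cabin 3 (new)  [load 24/32]
  20 → cabin 4 (new)  [load 20/32]
  20 → cabin 5 (new)  [load 20/32]
  19 → cabin 6 (new)  [load 19/32]
  18 → cabin 7 (new)  [load 18/32]
  10 → cabin 4  [load 30/32]
  9 → cabin 5  [load 29/32]
  8 → cabin 3  [load 32/32]
  7 → cabin 1  [load 32/32]
  4 → cabin 2  [load 29/32]
7 cabins opened.

7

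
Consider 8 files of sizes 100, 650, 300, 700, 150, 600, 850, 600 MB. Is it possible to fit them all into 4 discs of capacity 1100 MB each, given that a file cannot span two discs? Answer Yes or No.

No

Total = 3950 MB; ⌈3950/1100⌉ = 4.
5 files each exceed half the capacity and cannot share a disc, forcing at least 5 discs.
At least 5 discs are required, but only 4 are allowed.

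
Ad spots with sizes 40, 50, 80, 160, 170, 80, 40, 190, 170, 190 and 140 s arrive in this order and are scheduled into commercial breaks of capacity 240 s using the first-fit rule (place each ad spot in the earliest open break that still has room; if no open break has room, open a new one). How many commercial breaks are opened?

  40 → break 1 (new)  [load 40/240]
  50 → break 1  [load 90/240]
  80 → break 1  [load 170/240]
  160 → break 2 (new)  [load 160/240]
  170 → break 3 (new)  [load 170/240]
  80 → break 2  [load 240/240]
  40 → break 1  [load 210/240]
  190 → break 4 (new)  [load 190/240]
  170 → break 5 (new)  [load 170/240]
  190 → break 6 (new)  [load 190/240]
  140 → break 7 (new)  [load 140/240]
7 commercial breaks opened.

7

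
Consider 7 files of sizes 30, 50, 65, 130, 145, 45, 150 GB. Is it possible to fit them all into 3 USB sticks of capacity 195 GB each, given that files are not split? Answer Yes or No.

No

Total = 615 GB; ⌈615/195⌉ = 4.
At least 4 USB sticks are required, but only 3 are allowed.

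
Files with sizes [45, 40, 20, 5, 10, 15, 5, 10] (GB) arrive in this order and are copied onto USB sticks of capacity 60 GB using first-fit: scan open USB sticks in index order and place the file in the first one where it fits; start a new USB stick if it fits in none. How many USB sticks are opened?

  45 → USB stick 1 (new)  [load 45/60]
  40 → USB stick 2 (new)  [load 40/60]
  20 → USB stick 2  [load 60/60]
  5 → USB stick 1  [load 50/60]
  10 → USB stick 1  [load 60/60]
  15 → USB stick 3 (new)  [load 15/60]
  5 → USB stick 3  [load 20/60]
  10 → USB stick 3  [load 30/60]
3 USB sticks opened.

3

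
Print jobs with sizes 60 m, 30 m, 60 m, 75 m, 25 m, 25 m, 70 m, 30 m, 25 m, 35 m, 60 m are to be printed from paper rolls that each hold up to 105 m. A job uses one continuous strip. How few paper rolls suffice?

Total = 75 + 70 + 60 + 60 + 60 + 35 + 30 + 30 + 25 + 25 + 25 = 495 m.
Lower bound: ⌈495/105⌉ = 5 paper rolls.
A packing using 6 paper rolls:
  roll 1: 75 + 30 = 105
  roll 2: 70 + 35 = 105
  roll 3: 60 + 30 = 90
  roll 4: 60 + 25 = 85
  roll 5: 60 + 25 = 85
  roll 6: 25 = 25
No arrangement into 5 paper rolls stays within capacity, so 6 is optimal.

6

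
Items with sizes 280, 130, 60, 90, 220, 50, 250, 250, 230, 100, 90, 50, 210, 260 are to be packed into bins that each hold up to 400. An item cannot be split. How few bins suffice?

7

Total = 280 + 260 + 250 + 250 + 230 + 220 + 210 + 130 + 100 + 90 + 90 + 60 + 50 + 50 = 2270.
Lower bound: ⌈2270/400⌉ = 6 bins.
Also, 7 items each exceed 200, and no two of those can share a bin, so at least 7 bins are needed.
A packing using 7 bins:
  bin 1: 280 + 100 = 380
  bin 2: 260 + 130 = 390
  bin 3: 250 + 90 + 60 = 400
  bin 4: 250 + 90 + 50 = 390
  bin 5: 230 + 50 = 280
  bin 6: 220 = 220
  bin 7: 210 = 210
This matches the lower bound, so 7 is optimal.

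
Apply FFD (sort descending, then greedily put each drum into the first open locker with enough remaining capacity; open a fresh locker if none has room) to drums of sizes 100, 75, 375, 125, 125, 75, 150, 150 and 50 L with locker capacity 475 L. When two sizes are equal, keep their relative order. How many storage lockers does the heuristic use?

3

Sorted descending: 375, 150, 150, 125, 125, 100, 75, 75, 50.
  375 → locker 1 (new)  [load 375/475]
  150 → locker 2 (new)  [load 150/475]
  150 → locker 2  [load 300/475]
  125 → locker 2  [load 425/475]
  125 → locker 3 (new)  [load 125/475]
  100 → locker 1  [load 475/475]
  75 → locker 3  [load 200/475]
  75 → locker 3  [load 275/475]
  50 → locker 2  [load 475/475]
3 storage lockers opened.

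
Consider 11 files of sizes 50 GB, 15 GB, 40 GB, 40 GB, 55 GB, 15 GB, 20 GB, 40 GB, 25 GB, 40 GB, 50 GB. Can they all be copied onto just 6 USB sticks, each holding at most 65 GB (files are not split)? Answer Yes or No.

Total = 390 GB; ⌈390/65⌉ = 6.
7 files each exceed half the capacity and cannot share a USB stick, forcing at least 7 USB sticks.
At least 7 USB sticks are required, but only 6 are allowed.

No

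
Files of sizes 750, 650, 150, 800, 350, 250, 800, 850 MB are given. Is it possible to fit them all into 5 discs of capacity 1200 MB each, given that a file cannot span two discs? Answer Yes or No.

Yes

A valid assignment using 5 discs:
  disc 1: 850 + 350 = 1200
  disc 2: 800 + 250 + 150 = 1200
  disc 3: 800 = 800
  disc 4: 750 = 750
  disc 5: 650 = 650
Every load is within 1200 MB, so 5 discs suffice.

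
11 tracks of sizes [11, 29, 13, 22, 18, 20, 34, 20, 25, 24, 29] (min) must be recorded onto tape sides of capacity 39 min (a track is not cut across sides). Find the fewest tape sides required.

8

Total = 34 + 29 + 29 + 25 + 24 + 22 + 20 + 20 + 18 + 13 + 11 = 245 min.
Lower bound: ⌈245/39⌉ = 7 tape sides.
Also, 8 tracks each exceed 39/2 min, and no two of those can share a side, so at least 8 tape sides are needed.
A packing using 8 tape sides:
  side 1: 34 = 34
  side 2: 29 = 29
  side 3: 29 = 29
  side 4: 25 + 13 = 38
  side 5: 24 + 11 = 35
  side 6: 22 = 22
  side 7: 20 + 18 = 38
  side 8: 20 = 20
This matches the lower bound, so 8 is optimal.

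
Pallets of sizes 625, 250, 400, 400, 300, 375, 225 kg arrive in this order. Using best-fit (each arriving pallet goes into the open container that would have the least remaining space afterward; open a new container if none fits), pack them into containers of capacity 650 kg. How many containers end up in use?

  625 → container 1 (new)  [load 625/650]
  250 → container 2 (new)  [load 250/650]
  400 → container 2  [load 650/650]
  400 → container 3 (new)  [load 400/650]
  300 → container 4 (new)  [load 300/650]
  375 → container 5 (new)  [load 375/650]
  225 → container 3  [load 625/650]
5 containers opened.

5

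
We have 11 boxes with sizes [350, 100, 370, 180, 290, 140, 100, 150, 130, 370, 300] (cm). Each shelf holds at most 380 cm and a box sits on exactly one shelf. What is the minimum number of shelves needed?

8

Total = 370 + 370 + 350 + 300 + 290 + 180 + 150 + 140 + 130 + 100 + 100 = 2480 cm.
Lower bound: ⌈2480/380⌉ = 7 shelves.
A packing using 8 shelves:
  shelf 1: 370 = 370
  shelf 2: 370 = 370
  shelf 3: 350 = 350
  shelf 4: 300 = 300
  shelf 5: 290 = 290
  shelf 6: 180 + 150 = 330
  shelf 7: 140 + 130 + 100 = 370
  shelf 8: 100 = 100
No arrangement into 7 shelves stays within capacity, so 8 is optimal.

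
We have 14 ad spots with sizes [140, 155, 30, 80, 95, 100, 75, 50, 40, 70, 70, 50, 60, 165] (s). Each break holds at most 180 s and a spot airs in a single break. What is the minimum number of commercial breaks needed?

Total = 165 + 155 + 140 + 100 + 95 + 80 + 75 + 70 + 70 + 60 + 50 + 50 + 40 + 30 = 1180 s.
Lower bound: ⌈1180/180⌉ = 7 commercial breaks.
A packing using 7 commercial breaks:
  break 1: 165 = 165
  break 2: 155 = 155
  break 3: 140 + 40 = 180
  break 4: 100 + 80 = 180
  break 5: 95 + 75 = 170
  break 6: 70 + 70 + 30 = 170
  break 7: 60 + 50 + 50 = 160
This matches the lower bound, so 7 is optimal.

7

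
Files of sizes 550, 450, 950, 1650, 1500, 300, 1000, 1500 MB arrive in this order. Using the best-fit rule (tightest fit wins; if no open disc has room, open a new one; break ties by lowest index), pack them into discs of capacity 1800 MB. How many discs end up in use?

  550 → disc 1 (new)  [load 550/1800]
  450 → disc 1  [load 1000/1800]
  950 → disc 2 (new)  [load 950/1800]
  1650 → disc 3 (new)  [load 1650/1800]
  1500 → disc 4 (new)  [load 1500/1800]
  300 → disc 4  [load 1800/1800]
  1000 → disc 5 (new)  [load 1000/1800]
  1500 → disc 6 (new)  [load 1500/1800]
6 discs opened.

6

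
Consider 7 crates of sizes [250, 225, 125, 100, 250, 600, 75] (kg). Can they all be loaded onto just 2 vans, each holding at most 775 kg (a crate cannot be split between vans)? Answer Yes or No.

No

Total = 1625 kg; ⌈1625/775⌉ = 3.
At least 3 vans are required, but only 2 are allowed.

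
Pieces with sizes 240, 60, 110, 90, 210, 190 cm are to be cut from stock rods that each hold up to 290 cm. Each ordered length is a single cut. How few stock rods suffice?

Total = 240 + 210 + 190 + 110 + 90 + 60 = 900 cm.
Lower bound: ⌈900/290⌉ = 4 stock rods.
A packing using 4 stock rods:
  stock rod 1: 240 = 240
  stock rod 2: 210 + 60 = 270
  stock rod 3: 190 + 90 = 280
  stock rod 4: 110 = 110
This matches the lower bound, so 4 is optimal.

4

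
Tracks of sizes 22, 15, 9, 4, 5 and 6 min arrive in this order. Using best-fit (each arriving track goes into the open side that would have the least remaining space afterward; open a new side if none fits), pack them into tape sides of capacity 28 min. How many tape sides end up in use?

3

  22 → side 1 (new)  [load 22/28]
  15 → side 2 (new)  [load 15/28]
  9 → side 2  [load 24/28]
  4 → side 2  [load 28/28]
  5 → side 1  [load 27/28]
  6 → side 3 (new)  [load 6/28]
3 tape sides opened.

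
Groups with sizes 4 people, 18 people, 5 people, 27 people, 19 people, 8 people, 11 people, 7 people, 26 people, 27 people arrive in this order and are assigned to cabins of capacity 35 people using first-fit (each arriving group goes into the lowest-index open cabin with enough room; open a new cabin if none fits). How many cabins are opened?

  4 → cabin 1 (new)  [load 4/35]
  18 → cabin 1  [load 22/35]
  5 → cabin 1  [load 27/35]
  27 → cabin 2 (new)  [load 27/35]
  19 → cabin 3 (new)  [load 19/35]
  8 → cabin 1  [load 35/35]
  11 → cabin 3  [load 30/35]
  7 → cabin 2  [load 34/35]
  26 → cabin 4 (new)  [load 26/35]
  27 → cabin 5 (new)  [load 27/35]
5 cabins opened.

5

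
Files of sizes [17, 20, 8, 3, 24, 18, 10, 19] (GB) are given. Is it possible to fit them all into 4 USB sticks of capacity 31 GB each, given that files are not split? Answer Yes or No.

No

Total = 119 GB; ⌈119/31⌉ = 4.
5 files each exceed half the capacity and cannot share a USB stick, forcing at least 5 USB sticks.
At least 5 USB sticks are required, but only 4 are allowed.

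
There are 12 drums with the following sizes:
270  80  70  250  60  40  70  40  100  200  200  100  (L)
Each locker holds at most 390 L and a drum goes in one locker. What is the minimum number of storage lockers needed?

Total = 270 + 250 + 200 + 200 + 100 + 100 + 80 + 70 + 70 + 60 + 40 + 40 = 1480 L.
Lower bound: ⌈1480/390⌉ = 4 storage lockers.
A packing using 4 storage lockers:
  locker 1: 270 + 100 = 370
  locker 2: 250 + 100 + 40 = 390
  locker 3: 200 + 80 + 70 + 40 = 390
  locker 4: 200 + 70 + 60 = 330
This matches the lower bound, so 4 is optimal.

4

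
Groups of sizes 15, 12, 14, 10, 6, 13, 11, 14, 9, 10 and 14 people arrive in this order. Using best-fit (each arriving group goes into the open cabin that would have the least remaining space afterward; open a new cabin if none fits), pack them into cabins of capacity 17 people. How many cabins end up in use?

  15 → cabin 1 (new)  [load 15/17]
  12 → cabin 2 (new)  [load 12/17]
  14 → cabin 3 (new)  [load 14/17]
  10 → cabin 4 (new)  [load 10/17]
  6 → cabin 4  [load 16/17]
  13 → cabin 5 (new)  [load 13/17]
  11 → cabin 6 (new)  [load 11/17]
  14 → cabin 7 (new)  [load 14/17]
  9 → cabin 8 (new)  [load 9/17]
  10 → cabin 9 (new)  [load 10/17]
  14 → cabin 10 (new)  [load 14/17]
10 cabins opened.

10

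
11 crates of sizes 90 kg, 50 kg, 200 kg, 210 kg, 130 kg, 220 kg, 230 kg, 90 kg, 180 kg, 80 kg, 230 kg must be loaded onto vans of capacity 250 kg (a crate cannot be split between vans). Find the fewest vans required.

Total = 230 + 230 + 220 + 210 + 200 + 180 + 130 + 90 + 90 + 80 + 50 = 1710 kg.
Lower bound: ⌈1710/250⌉ = 7 vans.
A packing using 8 vans:
  van 1: 230 = 230
  van 2: 230 = 230
  van 3: 220 = 220
  van 4: 210 = 210
  van 5: 200 + 50 = 250
  van 6: 180 = 180
  van 7: 130 + 90 = 220
  van 8: 90 + 80 = 170
No arrangement into 7 vans stays within capacity, so 8 is optimal.

8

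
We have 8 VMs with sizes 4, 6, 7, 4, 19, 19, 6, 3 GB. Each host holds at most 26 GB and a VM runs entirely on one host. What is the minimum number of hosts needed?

Total = 19 + 19 + 7 + 6 + 6 + 4 + 4 + 3 = 68 GB.
Lower bound: ⌈68/26⌉ = 3 hosts.
A packing using 3 hosts:
  host 1: 19 + 7 = 26
  host 2: 19 + 6 = 25
  host 3: 6 + 4 + 4 + 3 = 17
This matches the lower bound, so 3 is optimal.

3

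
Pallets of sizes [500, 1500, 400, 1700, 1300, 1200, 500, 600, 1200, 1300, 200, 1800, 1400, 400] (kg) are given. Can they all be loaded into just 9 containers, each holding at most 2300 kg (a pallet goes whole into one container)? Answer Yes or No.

Yes

A valid assignment using 8 containers:
  container 1: 1800 + 500 = 2300
  container 2: 1700 + 600 = 2300
  container 3: 1500 + 500 + 200 = 2200
  container 4: 1400 + 400 + 400 = 2200
  container 5: 1300 = 1300
  container 6: 1300 = 1300
  container 7: 1200 = 1200
  container 8: 1200 = 1200
That uses only 8 ≤ 9, so 9 containers are enough.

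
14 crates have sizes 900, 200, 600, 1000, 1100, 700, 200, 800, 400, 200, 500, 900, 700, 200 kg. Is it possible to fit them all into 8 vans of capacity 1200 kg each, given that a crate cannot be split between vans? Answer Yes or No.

A valid assignment using 8 vans:
  van 1: 1100 = 1100
  van 2: 1000 + 200 = 1200
  van 3: 900 + 200 = 1100
  van 4: 900 + 200 = 1100
  van 5: 800 + 400 = 1200
  van 6: 700 + 500 = 1200
  van 7: 700 + 200 = 900
  van 8: 600 = 600
Every load is within 1200 kg, so 8 vans suffice.

Yes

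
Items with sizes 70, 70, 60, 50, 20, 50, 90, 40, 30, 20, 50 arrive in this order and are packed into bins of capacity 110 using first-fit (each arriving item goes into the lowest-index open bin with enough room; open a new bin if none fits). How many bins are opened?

  70 → bin 1 (new)  [load 70/110]
  70 → bin 2 (new)  [load 70/110]
  60 → bin 3 (new)  [load 60/110]
  50 → bin 3  [load 110/110]
  20 → bin 1  [load 90/110]
  50 → bin 4 (new)  [load 50/110]
  90 → bin 5 (new)  [load 90/110]
  40 → bin 2  [load 110/110]
  30 → bin 4  [load 80/110]
  20 → bin 1  [load 110/110]
  50 → bin 6 (new)  [load 50/110]
6 bins opened.

6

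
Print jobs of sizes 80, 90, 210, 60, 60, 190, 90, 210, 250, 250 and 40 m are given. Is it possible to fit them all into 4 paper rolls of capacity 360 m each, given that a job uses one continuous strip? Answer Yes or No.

Total = 1530 m; ⌈1530/360⌉ = 5.
At least 5 paper rolls are required, but only 4 are allowed.

No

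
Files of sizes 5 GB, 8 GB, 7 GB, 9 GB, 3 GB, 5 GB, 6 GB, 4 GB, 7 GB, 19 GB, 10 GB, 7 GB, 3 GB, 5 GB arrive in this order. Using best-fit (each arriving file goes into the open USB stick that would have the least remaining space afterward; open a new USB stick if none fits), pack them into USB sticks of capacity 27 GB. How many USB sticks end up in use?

4

  5 → USB stick 1 (new)  [load 5/27]
  8 → USB stick 1  [load 13/27]
  7 → USB stick 1  [load 20/27]
  9 → USB stick 2 (new)  [load 9/27]
  3 → USB stick 1  [load 23/27]
  5 → USB stick 2  [load 14/27]
  6 → USB stick 2  [load 20/27]
  4 → USB stick 1  [load 27/27]
  7 → USB stick 2  [load 27/27]
  19 → USB stick 3 (new)  [load 19/27]
  10 → USB stick 4 (new)  [load 10/27]
  7 → USB stick 3  [load 26/27]
  3 → USB stick 4  [load 13/27]
  5 → USB stick 4  [load 18/27]
4 USB sticks opened.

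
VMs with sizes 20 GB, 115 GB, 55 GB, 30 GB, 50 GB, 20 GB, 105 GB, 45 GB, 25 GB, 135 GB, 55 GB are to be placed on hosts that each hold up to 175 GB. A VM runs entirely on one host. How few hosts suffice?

Total = 135 + 115 + 105 + 55 + 55 + 50 + 45 + 30 + 25 + 20 + 20 = 655 GB.
Lower bound: ⌈655/175⌉ = 4 hosts.
A packing using 4 hosts:
  host 1: 135 + 30 = 165
  host 2: 115 + 55 = 170
  host 3: 105 + 55 = 160
  host 4: 50 + 45 + 25 + 20 + 20 = 160
This matches the lower bound, so 4 is optimal.

4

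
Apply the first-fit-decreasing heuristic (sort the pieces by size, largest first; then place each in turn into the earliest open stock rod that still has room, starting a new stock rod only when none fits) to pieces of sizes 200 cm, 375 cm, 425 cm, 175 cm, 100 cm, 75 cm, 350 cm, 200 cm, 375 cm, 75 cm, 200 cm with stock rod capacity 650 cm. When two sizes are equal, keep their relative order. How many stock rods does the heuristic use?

4

Sorted descending: 425, 375, 375, 350, 200, 200, 200, 175, 100, 75, 75.
  425 → stock rod 1 (new)  [load 425/650]
  375 → stock rod 2 (new)  [load 375/650]
  375 → stock rod 3 (new)  [load 375/650]
  350 → stock rod 4 (new)  [load 350/650]
  200 → stock rod 1  [load 625/650]
  200 → stock rod 2  [load 575/650]
  200 → stock rod 3  [load 575/650]
  175 → stock rod 4  [load 525/650]
  100 → stock rod 4  [load 625/650]
  75 → stock rod 2  [load 650/650]
  75 → stock rod 3  [load 650/650]
4 stock rods opened.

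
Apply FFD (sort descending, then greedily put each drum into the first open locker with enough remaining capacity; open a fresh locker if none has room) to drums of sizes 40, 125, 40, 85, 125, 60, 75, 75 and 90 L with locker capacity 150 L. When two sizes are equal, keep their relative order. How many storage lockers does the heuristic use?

6

Sorted descending: 125, 125, 90, 85, 75, 75, 60, 40, 40.
  125 → locker 1 (new)  [load 125/150]
  125 → locker 2 (new)  [load 125/150]
  90 → locker 3 (new)  [load 90/150]
  85 → locker 4 (new)  [load 85/150]
  75 → locker 5 (new)  [load 75/150]
  75 → locker 5  [load 150/150]
  60 → locker 3  [load 150/150]
  40 → locker 4  [load 125/150]
  40 → locker 6 (new)  [load 40/150]
6 storage lockers opened.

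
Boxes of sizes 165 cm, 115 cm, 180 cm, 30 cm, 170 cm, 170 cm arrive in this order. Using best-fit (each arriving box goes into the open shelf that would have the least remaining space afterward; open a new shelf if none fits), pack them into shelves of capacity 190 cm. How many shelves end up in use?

5

  165 → shelf 1 (new)  [load 165/190]
  115 → shelf 2 (new)  [load 115/190]
  180 → shelf 3 (new)  [load 180/190]
  30 → shelf 2  [load 145/190]
  170 → shelf 4 (new)  [load 170/190]
  170 → shelf 5 (new)  [load 170/190]
5 shelves opened.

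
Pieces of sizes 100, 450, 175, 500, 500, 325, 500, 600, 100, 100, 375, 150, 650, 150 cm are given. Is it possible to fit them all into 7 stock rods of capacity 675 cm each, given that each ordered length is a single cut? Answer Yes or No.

Total = 4675 cm; ⌈4675/675⌉ = 7.
The bound of 7 does not rule out 7, but exhaustive search shows no assignment into 7 stock rods of capacity 675 cm exists — the minimum is 8.

No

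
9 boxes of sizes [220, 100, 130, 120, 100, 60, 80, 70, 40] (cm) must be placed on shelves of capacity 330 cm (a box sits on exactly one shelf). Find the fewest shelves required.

Total = 220 + 130 + 120 + 100 + 100 + 80 + 70 + 60 + 40 = 920 cm.
Lower bound: ⌈920/330⌉ = 3 shelves.
A packing using 3 shelves:
  shelf 1: 220 + 100 = 320
  shelf 2: 130 + 120 + 80 = 330
  shelf 3: 100 + 70 + 60 + 40 = 270
This matches the lower bound, so 3 is optimal.

3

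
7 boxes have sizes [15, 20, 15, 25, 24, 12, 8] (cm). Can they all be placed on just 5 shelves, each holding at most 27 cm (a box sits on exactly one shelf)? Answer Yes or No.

Yes

A valid assignment using 5 shelves:
  shelf 1: 25 = 25
  shelf 2: 24 = 24
  shelf 3: 20 = 20
  shelf 4: 15 + 12 = 27
  shelf 5: 15 + 8 = 23
Every load is within 27 cm, so 5 shelves suffice.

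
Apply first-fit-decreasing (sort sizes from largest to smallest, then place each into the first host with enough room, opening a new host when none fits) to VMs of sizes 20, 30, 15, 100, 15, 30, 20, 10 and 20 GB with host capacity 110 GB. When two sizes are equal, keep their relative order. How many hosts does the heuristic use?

3

Sorted descending: 100, 30, 30, 20, 20, 20, 15, 15, 10.
  100 → host 1 (new)  [load 100/110]
  30 → host 2 (new)  [load 30/110]
  30 → host 2  [load 60/110]
  20 → host 2  [load 80/110]
  20 → host 2  [load 100/110]
  20 → host 3 (new)  [load 20/110]
  15 → host 3  [load 35/110]
  15 → host 3  [load 50/110]
  10 → host 1  [load 110/110]
3 hosts opened.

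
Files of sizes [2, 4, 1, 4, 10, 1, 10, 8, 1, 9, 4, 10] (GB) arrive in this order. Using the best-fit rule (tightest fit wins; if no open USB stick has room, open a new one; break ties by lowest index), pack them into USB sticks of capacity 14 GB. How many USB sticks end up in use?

6

  2 → USB stick 1 (new)  [load 2/14]
  4 → USB stick 1  [load 6/14]
  1 → USB stick 1  [load 7/14]
  4 → USB stick 1  [load 11/14]
  10 → USB stick 2 (new)  [load 10/14]
  1 → USB stick 1  [load 12/14]
  10 → USB stick 3 (new)  [load 10/14]
  8 → USB stick 4 (new)  [load 8/14]
  1 → USB stick 1  [load 13/14]
  9 → USB stick 5 (new)  [load 9/14]
  4 → USB stick 2  [load 14/14]
  10 → USB stick 6 (new)  [load 10/14]
6 USB sticks opened.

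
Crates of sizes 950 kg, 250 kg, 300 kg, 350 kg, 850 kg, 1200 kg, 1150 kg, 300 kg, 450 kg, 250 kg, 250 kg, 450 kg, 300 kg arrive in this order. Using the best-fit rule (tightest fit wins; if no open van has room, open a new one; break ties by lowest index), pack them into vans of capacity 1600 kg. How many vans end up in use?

  950 → van 1 (new)  [load 950/1600]
  250 → van 1  [load 1200/1600]
  300 → van 1  [load 1500/1600]
  350 → van 2 (new)  [load 350/1600]
  850 → van 2  [load 1200/1600]
  1200 → van 3 (new)  [load 1200/1600]
  1150 → van 4 (new)  [load 1150/1600]
  300 → van 2  [load 1500/1600]
  450 → van 4  [load 1600/1600]
  250 → van 3  [load 1450/1600]
  250 → van 5 (new)  [load 250/1600]
  450 → van 5  [load 700/1600]
  300 → van 5  [load 1000/1600]
5 vans opened.

5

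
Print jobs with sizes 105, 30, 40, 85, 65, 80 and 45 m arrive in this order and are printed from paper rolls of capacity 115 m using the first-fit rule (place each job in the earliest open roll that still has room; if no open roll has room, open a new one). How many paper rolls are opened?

  105 → roll 1 (new)  [load 105/115]
  30 → roll 2 (new)  [load 30/115]
  40 → roll 2  [load 70/115]
  85 → roll 3 (new)  [load 85/115]
  65 → roll 4 (new)  [load 65/115]
  80 → roll 5 (new)  [load 80/115]
  45 → roll 2  [load 115/115]
5 paper rolls opened.

5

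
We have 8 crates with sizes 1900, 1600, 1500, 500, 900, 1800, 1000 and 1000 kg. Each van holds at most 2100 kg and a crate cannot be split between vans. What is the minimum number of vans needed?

6

Total = 1900 + 1800 + 1600 + 1500 + 1000 + 1000 + 900 + 500 = 10200 kg.
Lower bound: ⌈10200/2100⌉ = 5 vans.
A packing using 6 vans:
  van 1: 1900 = 1900
  van 2: 1800 = 1800
  van 3: 1600 + 500 = 2100
  van 4: 1500 = 1500
  van 5: 1000 + 1000 = 2000
  van 6: 900 = 900
No arrangement into 5 vans stays within capacity, so 6 is optimal.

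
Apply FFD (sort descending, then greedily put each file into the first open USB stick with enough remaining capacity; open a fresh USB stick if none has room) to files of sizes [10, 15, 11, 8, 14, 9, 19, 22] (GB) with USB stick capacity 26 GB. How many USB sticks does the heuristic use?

Sorted descending: 22, 19, 15, 14, 11, 10, 9, 8.
  22 → USB stick 1 (new)  [load 22/26]
  19 → USB stick 2 (new)  [load 19/26]
  15 → USB stick 3 (new)  [load 15/26]
  14 → USB stick 4 (new)  [load 14/26]
  11 → USB stick 3  [load 26/26]
  10 → USB stick 4  [load 24/26]
  9 → USB stick 5 (new)  [load 9/26]
  8 → USB stick 5  [load 17/26]
5 USB sticks opened.

5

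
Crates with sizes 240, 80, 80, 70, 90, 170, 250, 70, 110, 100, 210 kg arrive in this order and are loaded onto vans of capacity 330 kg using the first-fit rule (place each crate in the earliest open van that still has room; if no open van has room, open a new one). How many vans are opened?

5

  240 → van 1 (new)  [load 240/330]
  80 → van 1  [load 320/330]
  80 → van 2 (new)  [load 80/330]
  70 → van 2  [load 150/330]
  90 → van 2  [load 240/330]
  170 → van 3 (new)  [load 170/330]
  250 → van 4 (new)  [load 250/330]
  70 → van 2  [load 310/330]
  110 → van 3  [load 280/330]
  100 → van 5 (new)  [load 100/330]
  210 → van 5  [load 310/330]
5 vans opened.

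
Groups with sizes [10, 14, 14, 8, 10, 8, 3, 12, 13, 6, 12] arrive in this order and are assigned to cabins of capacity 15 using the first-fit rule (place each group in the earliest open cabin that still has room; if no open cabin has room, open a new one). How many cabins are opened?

  10 → cabin 1 (new)  [load 10/15]
  14 → cabin 2 (new)  [load 14/15]
  14 → cabin 3 (new)  [load 14/15]
  8 → cabin 4 (new)  [load 8/15]
  10 → cabin 5 (new)  [load 10/15]
  8 → cabin 6 (new)  [load 8/15]
  3 → cabin 1  [load 13/15]
  12 → cabin 7 (new)  [load 12/15]
  13 → cabin 8 (new)  [load 13/15]
  6 → cabin 4  [load 14/15]
  12 → cabin 9 (new)  [load 12/15]
9 cabins opened.

9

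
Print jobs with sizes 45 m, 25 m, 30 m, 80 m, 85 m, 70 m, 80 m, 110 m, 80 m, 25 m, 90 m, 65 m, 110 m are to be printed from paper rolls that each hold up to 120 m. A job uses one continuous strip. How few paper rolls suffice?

9

Total = 110 + 110 + 90 + 85 + 80 + 80 + 80 + 70 + 65 + 45 + 30 + 25 + 25 = 895 m.
Lower bound: ⌈895/120⌉ = 8 paper rolls.
Also, 9 print jobs each exceed 60 m, and no two of those can share a roll, so at least 9 paper rolls are needed.
A packing using 9 paper rolls:
  roll 1: 110 = 110
  roll 2: 110 = 110
  roll 3: 90 + 30 = 120
  roll 4: 85 + 25 = 110
  roll 5: 80 + 25 = 105
  roll 6: 80 = 80
  roll 7: 80 = 80
  roll 8: 70 + 45 = 115
  roll 9: 65 = 65
This matches the lower bound, so 9 is optimal.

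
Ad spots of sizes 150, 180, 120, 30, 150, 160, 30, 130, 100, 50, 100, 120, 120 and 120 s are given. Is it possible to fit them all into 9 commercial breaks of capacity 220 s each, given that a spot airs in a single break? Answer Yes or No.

A valid assignment using 9 commercial breaks:
  break 1: 180 + 30 = 210
  break 2: 160 + 50 = 210
  break 3: 150 + 30 = 180
  break 4: 150 = 150
  break 5: 130 = 130
  break 6: 120 + 100 = 220
  break 7: 120 + 100 = 220
  break 8: 120 = 120
  break 9: 120 = 120
Every load is within 220 s, so 9 commercial breaks suffice.

Yes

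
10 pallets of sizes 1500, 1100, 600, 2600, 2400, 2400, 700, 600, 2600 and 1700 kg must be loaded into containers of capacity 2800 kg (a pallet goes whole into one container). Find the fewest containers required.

7

Total = 2600 + 2600 + 2400 + 2400 + 1700 + 1500 + 1100 + 700 + 600 + 600 = 16200 kg.
Lower bound: ⌈16200/2800⌉ = 6 containers.
A packing using 7 containers:
  container 1: 2600 = 2600
  container 2: 2600 = 2600
  container 3: 2400 = 2400
  container 4: 2400 = 2400
  container 5: 1700 + 1100 = 2800
  container 6: 1500 + 700 + 600 = 2800
  container 7: 600 = 600
No arrangement into 6 containers stays within capacity, so 7 is optimal.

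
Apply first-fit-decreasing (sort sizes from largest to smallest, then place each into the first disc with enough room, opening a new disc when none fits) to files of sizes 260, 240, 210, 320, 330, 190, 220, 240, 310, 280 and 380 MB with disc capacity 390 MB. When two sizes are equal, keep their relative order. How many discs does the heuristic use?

Sorted descending: 380, 330, 320, 310, 280, 260, 240, 240, 220, 210, 190.
  380 → disc 1 (new)  [load 380/390]
  330 → disc 2 (new)  [load 330/390]
  320 → disc 3 (new)  [load 320/390]
  310 → disc 4 (new)  [load 310/390]
  280 → disc 5 (new)  [load 280/390]
  260 → disc 6 (new)  [load 260/390]
  240 → disc 7 (new)  [load 240/390]
  240 → disc 8 (new)  [load 240/390]
  220 → disc 9 (new)  [load 220/390]
  210 → disc 10 (new)  [load 210/390]
  190 → disc 11 (new)  [load 190/390]
11 discs opened.

11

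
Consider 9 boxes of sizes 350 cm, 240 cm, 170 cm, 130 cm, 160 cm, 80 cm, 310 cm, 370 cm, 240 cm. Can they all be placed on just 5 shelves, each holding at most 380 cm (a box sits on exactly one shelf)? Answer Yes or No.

Total = 2050 cm; ⌈2050/380⌉ = 6.
At least 6 shelves are required, but only 5 are allowed.

No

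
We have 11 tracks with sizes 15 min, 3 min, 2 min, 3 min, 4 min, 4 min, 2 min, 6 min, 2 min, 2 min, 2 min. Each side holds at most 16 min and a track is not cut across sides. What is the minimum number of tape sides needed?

Total = 15 + 6 + 4 + 4 + 3 + 3 + 2 + 2 + 2 + 2 + 2 = 45 min.
Lower bound: ⌈45/16⌉ = 3 tape sides.
A packing using 3 tape sides:
  side 1: 15 = 15
  side 2: 6 + 4 + 4 + 2 = 16
  side 3: 3 + 3 + 2 + 2 + 2 + 2 = 14
This matches the lower bound, so 3 is optimal.

3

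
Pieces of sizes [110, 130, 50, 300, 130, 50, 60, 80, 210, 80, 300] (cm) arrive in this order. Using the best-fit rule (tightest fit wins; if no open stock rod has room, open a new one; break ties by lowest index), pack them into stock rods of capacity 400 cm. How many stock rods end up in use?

  110 → stock rod 1 (new)  [load 110/400]
  130 → stock rod 1  [load 240/400]
  50 → stock rod 1  [load 290/400]
  300 → stock rod 2 (new)  [load 300/400]
  130 → stock rod 3 (new)  [load 130/400]
  50 → stock rod 2  [load 350/400]
  60 → stock rod 1  [load 350/400]
  80 → stock rod 3  [load 210/400]
  210 → stock rod 4 (new)  [load 210/400]
  80 → stock rod 3  [load 290/400]
  300 → stock rod 5 (new)  [load 300/400]
5 stock rods opened.

5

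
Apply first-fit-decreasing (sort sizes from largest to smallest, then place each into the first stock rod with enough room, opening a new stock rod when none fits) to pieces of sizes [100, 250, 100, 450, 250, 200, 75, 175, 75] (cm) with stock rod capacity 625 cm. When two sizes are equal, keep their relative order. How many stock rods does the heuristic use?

Sorted descending: 450, 250, 250, 200, 175, 100, 100, 75, 75.
  450 → stock rod 1 (new)  [load 450/625]
  250 → stock rod 2 (new)  [load 250/625]
  250 → stock rod 2  [load 500/625]
  200 → stock rod 3 (new)  [load 200/625]
  175 → stock rod 1  [load 625/625]
  100 → stock rod 2  [load 600/625]
  100 → stock rod 3  [load 300/625]
  75 → stock rod 3  [load 375/625]
  75 → stock rod 3  [load 450/625]
3 stock rods opened.

3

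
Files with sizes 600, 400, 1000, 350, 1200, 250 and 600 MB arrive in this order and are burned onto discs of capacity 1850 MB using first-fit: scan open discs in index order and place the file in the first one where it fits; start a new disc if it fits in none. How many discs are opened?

3

  600 → disc 1 (new)  [load 600/1850]
  400 → disc 1  [load 1000/1850]
  1000 → disc 2 (new)  [load 1000/1850]
  350 → disc 1  [load 1350/1850]
  1200 → disc 3 (new)  [load 1200/1850]
  250 → disc 1  [load 1600/1850]
  600 → disc 2  [load 1600/1850]
3 discs opened.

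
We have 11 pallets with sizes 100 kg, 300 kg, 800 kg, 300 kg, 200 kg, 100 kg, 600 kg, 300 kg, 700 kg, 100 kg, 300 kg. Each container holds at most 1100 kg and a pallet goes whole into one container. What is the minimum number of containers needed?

Total = 800 + 700 + 600 + 300 + 300 + 300 + 300 + 200 + 100 + 100 + 100 = 3800 kg.
Lower bound: ⌈3800/1100⌉ = 4 containers.
A packing using 4 containers:
  container 1: 800 + 300 = 1100
  container 2: 700 + 300 + 100 = 1100
  container 3: 600 + 300 + 200 = 1100
  container 4: 300 + 100 + 100 = 500
This matches the lower bound, so 4 is optimal.

4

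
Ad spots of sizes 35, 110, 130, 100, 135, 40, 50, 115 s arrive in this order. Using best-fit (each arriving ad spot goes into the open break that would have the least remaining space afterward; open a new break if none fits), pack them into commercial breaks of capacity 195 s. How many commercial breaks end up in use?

  35 → break 1 (new)  [load 35/195]
  110 → break 1  [load 145/195]
  130 → break 2 (new)  [load 130/195]
  100 → break 3 (new)  [load 100/195]
  135 → break 4 (new)  [load 135/195]
  40 → break 1  [load 185/195]
  50 → break 4  [load 185/195]
  115 → break 5 (new)  [load 115/195]
5 commercial breaks opened.

5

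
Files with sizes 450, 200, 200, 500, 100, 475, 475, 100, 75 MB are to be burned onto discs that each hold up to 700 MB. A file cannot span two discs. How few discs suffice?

Total = 500 + 475 + 475 + 450 + 200 + 200 + 100 + 100 + 75 = 2575 MB.
Lower bound: ⌈2575/700⌉ = 4 discs.
A packing using 4 discs:
  disc 1: 500 + 200 = 700
  disc 2: 475 + 200 = 675
  disc 3: 475 + 100 + 100 = 675
  disc 4: 450 + 75 = 525
This matches the lower bound, so 4 is optimal.

4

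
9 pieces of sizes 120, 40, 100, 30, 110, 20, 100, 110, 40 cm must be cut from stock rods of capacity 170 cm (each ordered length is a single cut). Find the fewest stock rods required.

Total = 120 + 110 + 110 + 100 + 100 + 40 + 40 + 30 + 20 = 670 cm.
Lower bound: ⌈670/170⌉ = 4 stock rods.
Also, 5 pieces each exceed 85 cm, and no two of those can share a stock rod, so at least 5 stock rods are needed.
A packing using 5 stock rods:
  stock rod 1: 120 + 40 = 160
  stock rod 2: 110 + 40 + 20 = 170
  stock rod 3: 110 + 30 = 140
  stock rod 4: 100 = 100
  stock rod 5: 100 = 100
This matches the lower bound, so 5 is optimal.

5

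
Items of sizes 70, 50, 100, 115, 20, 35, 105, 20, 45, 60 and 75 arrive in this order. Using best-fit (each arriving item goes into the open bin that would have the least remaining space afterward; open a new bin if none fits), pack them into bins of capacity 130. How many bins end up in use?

7

  70 → bin 1 (new)  [load 70/130]
  50 → bin 1  [load 120/130]
  100 → bin 2 (new)  [load 100/130]
  115 → bin 3 (new)  [load 115/130]
  20 → bin 2  [load 120/130]
  35 → bin 4 (new)  [load 35/130]
  105 → bin 5 (new)  [load 105/130]
  20 → bin 5  [load 125/130]
  45 → bin 4  [load 80/130]
  60 → bin 6 (new)  [load 60/130]
  75 → bin 7 (new)  [load 75/130]
7 bins opened.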